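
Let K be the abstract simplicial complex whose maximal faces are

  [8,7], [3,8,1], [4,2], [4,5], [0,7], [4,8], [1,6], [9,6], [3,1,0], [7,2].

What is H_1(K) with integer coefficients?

H_1 ≅ Z^2.

We work with the vertex ordering 0 < 1 < 2 < 3 < 4 < 5 < 6 < 7 < 8 < 9. The simplices of K, each written with vertices in increasing order, are:

  0-simplices (10): [0], [1], [2], [3], [4], [5], [6], [7], [8], [9]
  1-simplices (13): [0,1], [0,3], [0,7], [1,3], [1,6], [1,8], [2,4], [2,7], [3,8], [4,5], [4,8], [6,9], [7,8]
  2-simplices (2): [0,1,3], [1,3,8]

so the chain groups are C_0 ≅ Z^10, C_1 ≅ Z^13, C_2 ≅ Z^2.

Boundary ∂_1: C_1 → C_0 sends each edge [p,q] (with p < q) to q − p.
This gives a 10×13 integer matrix of rank 9; reducing to Smith normal form yields diagonal entries (1,1,1,1,1,1,1,1,1).

∂_2: C_2 → C_1 sends each 2-simplex [p,q,r] to [q,r] − [p,r] + [p,q]. For instance
  ∂[0,1,3] = [1,3] − [0,3] + [0,1],
  ∂[1,3,8] = [3,8] − [1,8] + [1,3].
As a 13×2 matrix over Z this has rank 2, with invariant factors (1,1).

Reading off H_k = ker ∂_k / im ∂_{k+1}:

  H_1: rank ker ∂_1 − rank ∂_2 = (13 − 9) − 2 = 2, and the invariant factors of ∂_2 are all 1, so H_1 ≅ Z^2.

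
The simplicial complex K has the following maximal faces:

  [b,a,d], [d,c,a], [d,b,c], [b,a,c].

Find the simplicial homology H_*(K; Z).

H_0 ≅ Z,  H_1 = 0,  H_2 ≅ Z.

Take the total order a < b < c < d on the vertex set. Then K (dimension 2) consists of the simplices:

  0-simplices (4): a, b, c, d
  1-simplices (6): ab, ac, ad, bc, bd, cd
  2-simplices (4): abc, abd, acd, bcd

Hence C_0 ≅ Z^4, C_1 ≅ Z^6, C_2 ≅ Z^4.

Boundary ∂_1: C_1 → C_0 is given by ∂[p,q] = [q] − [p].
The resulting 4×6 matrix has rank 3, and its Smith normal form has invariant factors (1,1,1).

∂_2: C_2 → C_1 maps a triangle to the signed sum of its edges. For instance
  ∂abc = bc − ac + ab,
  ∂bcd = cd − bd + bc.
The resulting 6×4 matrix has rank 3, and its Smith normal form has invariant factors (1,1,1).

Now H_k = ker ∂_k / im ∂_{k+1}, so:

  H_0: rank C_0 − rank ∂_1 = 4 − 3 = 1, and the invariant factors of ∂_1 are all 1, so H_0 ≅ Z.
  H_1: rank ker ∂_1 − rank ∂_2 = (6 − 3) − 3 = 0, and the invariant factors of ∂_2 are all 1, so H_1 ≅ 0.
  H_2: rank ker ∂_2 − rank ∂_3 = (4 − 3) − 0 = 1, and there is no ∂_3, so H_2 ≅ Z.

As a check, the Euler characteristic is 4 − 6 + 4 = 2, which agrees with 1 − 0 + 1 = 2.
(K is a triangulation of the 2-sphere S^2.)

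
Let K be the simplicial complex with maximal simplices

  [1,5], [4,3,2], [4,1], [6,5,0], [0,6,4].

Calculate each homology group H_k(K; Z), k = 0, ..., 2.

We work with the vertex ordering 0 < 1 < 2 < 3 < 4 < 5 < 6. The simplices of K, each written with vertices in increasing order, are:

  0-simplices (7): [0], [1], [2], [3], [4], [5], [6]
  1-simplices (10): [0,4], [0,5], [0,6], [1,4], [1,5], [2,3], [2,4], [3,4], [4,6], [5,6]
  2-simplices (3): [0,4,6], [0,5,6], [2,3,4]

Hence C_0 ≅ Z^7, C_1 ≅ Z^10, C_2 ≅ Z^3.

The boundary map ∂_1: C_1 → C_0 maps an edge to its endpoints' difference, ∂[p,q] = q − p. For instance
  ∂[5,6] = [6] − [5].
This gives a 7×10 integer matrix of rank 6; reducing to Smith normal form yields diagonal entries (1,1,1,1,1,1).

The boundary map ∂_2: C_2 → C_1 acts by ∂[p,q,r] = [q,r] − [p,r] + [p,q]. For instance
  ∂[0,4,6] = [4,6] − [0,6] + [0,4],
  ∂[2,3,4] = [3,4] − [2,4] + [2,3].
As a 10×3 matrix over Z this has rank 3, with invariant factors (1,1,1).

From H_k ≅ ker(∂_k) / im(∂_{k+1}) we obtain:

  H_0: rank C_0 − rank ∂_1 = 7 − 6 = 1, and the invariant factors of ∂_1 are all 1, so H_0 = Z.
  H_1: rank ker ∂_1 − rank ∂_2 = (10 − 6) − 3 = 1, and the invariant factors of ∂_2 are all 1, so H_1 = Z.
  H_2: rank ker ∂_2 − rank ∂_3 = (3 − 3) − 0 = 0, and there is no ∂_3, so H_2 = 0.

H_0 = Z,  H_1 = Z,  H_2 = 0.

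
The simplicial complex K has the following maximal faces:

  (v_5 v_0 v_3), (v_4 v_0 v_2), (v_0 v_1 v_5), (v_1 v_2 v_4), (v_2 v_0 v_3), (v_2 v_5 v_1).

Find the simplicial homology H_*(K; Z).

Fix the vertex order v_0 < v_1 < v_2 < v_3 < v_4 < v_5 and write every simplex with vertices in increasing order. Then dim K = 2 and the simplices of K are:

  0-simplices (6): [v_0], [v_1], [v_2], [v_3], [v_4], [v_5]
  1-simplices (12): [v_0,v_1], [v_0,v_2], [v_0,v_3], [v_0,v_4], [v_0,v_5], [v_1,v_2], [v_1,v_4], [v_1,v_5], [v_2,v_3], [v_2,v_4], [v_2,v_5], [v_3,v_5]
  2-simplices (6): [v_0,v_1,v_5], [v_0,v_2,v_3], [v_0,v_2,v_4], [v_0,v_3,v_5], [v_1,v_2,v_4], [v_1,v_2,v_5]

giving chain groups C_0 ≅ Z^6, C_1 ≅ Z^12, C_2 ≅ Z^6.

Boundary ∂_1: C_1 → C_0 maps an edge to its endpoints' difference, ∂[p,q] = q − p. For instance
  ∂[v_1,v_2] = [v_2] − [v_1].
The 6×12 boundary matrix has rank 5 and Smith normal form diag(1,1,1,1,1).

Boundary ∂_2: C_2 → C_1 sends each 2-simplex [p,q,r] to [q,r] − [p,r] + [p,q]. For instance
  ∂[v_0,v_3,v_5] = [v_3,v_5] − [v_0,v_5] + [v_0,v_3],
  ∂[v_0,v_1,v_5] = [v_1,v_5] − [v_0,v_5] + [v_0,v_1].
The 12×6 boundary matrix has rank 6 and Smith normal form diag(1,1,1,1,1,1).

Computing H_k = (kernel of ∂_k) / (image of ∂_{k+1}):

  H_0: rank C_0 − rank ∂_1 = 6 − 5 = 1, and the invariant factors of ∂_1 are all 1, so H_0 ≅ Z.
  H_1: rank ker ∂_1 − rank ∂_2 = (12 − 5) − 6 = 1, and the invariant factors of ∂_2 are all 1, so H_1 ≅ Z.
  H_2: rank ker ∂_2 − rank ∂_3 = (6 − 6) − 0 = 0, and there is no ∂_3, so H_2 ≅ 0.

(K is a triangulation of the cylinder S^1 x I.)

H_0 ≅ Z,  H_1 ≅ Z,  H_2 = 0.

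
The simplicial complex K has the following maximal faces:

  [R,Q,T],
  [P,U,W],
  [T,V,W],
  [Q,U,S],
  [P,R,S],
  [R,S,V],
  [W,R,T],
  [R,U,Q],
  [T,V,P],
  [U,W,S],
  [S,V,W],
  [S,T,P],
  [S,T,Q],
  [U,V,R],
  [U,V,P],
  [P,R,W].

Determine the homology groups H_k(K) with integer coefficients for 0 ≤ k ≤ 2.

Take the total order P < Q < R < S < T < U < V < W on the vertex set. Then K (dimension 2) consists of the simplices:

  0-simplices (8): P, Q, R, S, T, U, V, W
  1-simplices (24): PR, PS, PT, PU, PV, PW, QR, QS, QT, QU, RS, RT, RU, RV, RW, ST, SU, SV, SW, TV, TW, UV, UW, VW
  2-simplices (16): PRS, PRW, PST, PTV, PUV, PUW, QRT, QRU, QST, QSU, RSV, RTW, RUV, SUW, SVW, TVW

Hence C_0 ≅ Z^8, C_1 ≅ Z^24, C_2 ≅ Z^16.

The boundary map ∂_1: C_1 → C_0 is given by ∂[p,q] = [q] − [p]. For instance
  ∂QR = R − Q.
The 8×24 boundary matrix has rank 7 and Smith normal form diag(1,1,1,1,1,1,1).

Boundary ∂_2: C_2 → C_1 acts by ∂[p,q,r] = [q,r] − [p,r] + [p,q]. For instance
  ∂PUV = UV − PV + PU,
  ∂PST = ST − PT + PS.
This gives a 24×16 integer matrix of rank 15; reducing to Smith normal form yields diagonal entries (1,1,1,1,1,1,1,1,1,1,1,1,1,1,1).

Reading off H_k = ker ∂_k / im ∂_{k+1}:

  H_0: rank C_0 − rank ∂_1 = 8 − 7 = 1, and the invariant factors of ∂_1 are all 1, so H_0 ≅ Z.
  H_1: rank ker ∂_1 − rank ∂_2 = (24 − 7) − 15 = 2, and the invariant factors of ∂_2 are all 1, so H_1 ≅ Z^2.
  H_2: rank ker ∂_2 − rank ∂_3 = (16 − 15) − 0 = 1, and there is no ∂_3, so H_2 ≅ Z.

As a check, the Euler characteristic is 8 − 24 + 16 = 0, which agrees with 1 − 2 + 1 = 0.

H_0 = Z,  H_1 = Z^2,  H_2 = Z.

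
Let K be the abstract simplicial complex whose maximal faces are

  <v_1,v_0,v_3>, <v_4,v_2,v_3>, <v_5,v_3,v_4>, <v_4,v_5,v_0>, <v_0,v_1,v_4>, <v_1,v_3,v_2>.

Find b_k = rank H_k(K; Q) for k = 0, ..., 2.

b_0 = 1, b_1 = 1, b_2 = 0.

Order the vertices as v_0 < v_1 < v_2 < v_3 < v_4 < v_5. Listing each simplex with vertices in this order, K has dimension 2 with simplices:

  0-simplices (6): [v_0], [v_1], [v_2], [v_3], [v_4], [v_5]
  1-simplices (12): [v_0,v_1], [v_0,v_3], [v_0,v_4], [v_0,v_5], [v_1,v_2], [v_1,v_3], [v_1,v_4], [v_2,v_3], [v_2,v_4], [v_3,v_4], [v_3,v_5], [v_4,v_5]
  2-simplices (6): [v_0,v_1,v_3], [v_0,v_1,v_4], [v_0,v_4,v_5], [v_1,v_2,v_3], [v_2,v_3,v_4], [v_3,v_4,v_5]

so the chain groups are C_0 ≅ Z^6, C_1 ≅ Z^12, C_2 ≅ Z^6.

∂_1: C_1 → C_0 is given by ∂[p,q] = [q] − [p]. For instance
  ∂[v_2,v_4] = [v_4] − [v_2].
This gives a 6×12 integer matrix of rank 5; reducing to Smith normal form yields diagonal entries (1,1,1,1,1).

∂_2: C_2 → C_1 maps a triangle to the signed sum of its edges. For instance
  ∂[v_1,v_2,v_3] = [v_2,v_3] − [v_1,v_3] + [v_1,v_2],
  ∂[v_0,v_1,v_4] = [v_1,v_4] − [v_0,v_4] + [v_0,v_1].
As a 12×6 matrix over Z this has rank 6, with invariant factors (1,1,1,1,1,1).

Computing H_k = (kernel of ∂_k) / (image of ∂_{k+1}):

  H_0: rank C_0 − rank ∂_1 = 6 − 5 = 1, and the invariant factors of ∂_1 are all 1, so H_0 = Z.
  H_1: rank ker ∂_1 − rank ∂_2 = (12 − 5) − 6 = 1, and the invariant factors of ∂_2 are all 1, so H_1 = Z.
  H_2: rank ker ∂_2 − rank ∂_3 = (6 − 6) − 0 = 0, and there is no ∂_3, so H_2 = 0.

Hence the Betti numbers are b_0 = 1, b_1 = 1, b_2 = 0.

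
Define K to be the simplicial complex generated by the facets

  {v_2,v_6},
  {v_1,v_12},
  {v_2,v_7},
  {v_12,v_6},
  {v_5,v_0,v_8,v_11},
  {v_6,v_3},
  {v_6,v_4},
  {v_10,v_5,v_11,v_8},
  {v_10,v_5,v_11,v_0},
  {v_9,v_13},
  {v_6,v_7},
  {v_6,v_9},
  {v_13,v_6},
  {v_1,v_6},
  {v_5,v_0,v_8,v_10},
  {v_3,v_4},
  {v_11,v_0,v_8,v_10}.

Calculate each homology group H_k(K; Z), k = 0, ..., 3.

H_0 ≅ Z^2,  H_1 ≅ Z^4,  H_2 = 0,  H_3 ≅ Z.

We work with the vertex ordering v_0 < v_1 < v_2 < v_3 < v_4 < v_5 < v_6 < v_7 < v_8 < v_9 < v_10 < v_11 < v_12 < v_13. The simplices of K, each written with vertices in increasing order, are:

  0-simplices (14): [v_0], [v_1], [v_2], [v_3], [v_4], [v_5], [v_6], [v_7], [v_8], [v_9], [v_10], [v_11], [v_12], [v_13]
  1-simplices (22): (22 of them)
  2-simplices (10): [v_0,v_5,v_8], [v_0,v_5,v_10], [v_0,v_5,v_11], [v_0,v_8,v_10], [v_0,v_8,v_11], [v_0,v_10,v_11], [v_5,v_8,v_10], [v_5,v_8,v_11], [v_5,v_10,v_11], [v_8,v_10,v_11]
  3-simplices (5): [v_0,v_5,v_8,v_10], [v_0,v_5,v_8,v_11], [v_0,v_5,v_10,v_11], [v_0,v_8,v_10,v_11], [v_5,v_8,v_10,v_11]

giving chain groups C_0 ≅ Z^14, C_1 ≅ Z^22, C_2 ≅ Z^10, C_3 ≅ Z^5.

The boundary map ∂_1: C_1 → C_0 is given by ∂[p,q] = [q] − [p].
As a 14×22 matrix over Z this has rank 12, with invariant factors (1,1,1,1,1,1,1,1,1,1,1,1).

Boundary ∂_2: C_2 → C_1 acts by ∂[p,q,r] = [q,r] − [p,r] + [p,q]. For instance
  ∂[v_5,v_10,v_11] = [v_10,v_11] − [v_5,v_11] + [v_5,v_10],
  ∂[v_0,v_5,v_8] = [v_5,v_8] − [v_0,v_8] + [v_0,v_5].
The resulting 22×10 matrix has rank 6, and its Smith normal form has invariant factors (1,1,1,1,1,1).

Boundary ∂_3: C_3 → C_2 sends each 3-simplex σ to the alternating sum Σ_i (−1)^i (σ with its i-th vertex removed). For instance
  ∂[v_0,v_5,v_10,v_11] = [v_5,v_10,v_11] − [v_0,v_10,v_11] + [v_0,v_5,v_11] − [v_0,v_5,v_10],
  ∂[v_0,v_5,v_8,v_11] = [v_5,v_8,v_11] − [v_0,v_8,v_11] + [v_0,v_5,v_11] − [v_0,v_5,v_8].
The resulting 10×5 matrix has rank 4, and its Smith normal form has invariant factors (1,1,1,1).

From H_k ≅ ker(∂_k) / im(∂_{k+1}) we obtain:

  H_0: rank C_0 − rank ∂_1 = 14 − 12 = 2, and the invariant factors of ∂_1 are all 1, so H_0 ≅ Z^2.
  H_1: rank ker ∂_1 − rank ∂_2 = (22 − 12) − 6 = 4, and the invariant factors of ∂_2 are all 1, so H_1 ≅ Z^4.
  H_2: rank ker ∂_2 − rank ∂_3 = (10 − 6) − 4 = 0, and the invariant factors of ∂_3 are all 1, so H_2 ≅ 0.
  H_3: rank ker ∂_3 − rank ∂_4 = (5 − 4) − 0 = 1, and there is no ∂_4, so H_3 ≅ Z.

As a check, the Euler characteristic is 14 − 22 + 10 − 5 = -3, which agrees with 2 − 4 + 0 − 1 = -3.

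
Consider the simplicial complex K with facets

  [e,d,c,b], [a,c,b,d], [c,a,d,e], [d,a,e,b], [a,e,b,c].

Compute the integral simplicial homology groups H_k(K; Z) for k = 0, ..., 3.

We work with the vertex ordering a < b < c < d < e. The simplices of K, each written with vertices in increasing order, are:

  0-simplices (5): a, b, c, d, e
  1-simplices (10): ab, ac, ad, ae, bc, bd, be, cd, ce, de
  2-simplices (10): abc, abd, abe, acd, ace, ade, bcd, bce, bde, cde
  3-simplices (5): abcd, abce, abde, acde, bcde

so the chain groups are C_0 ≅ Z^5, C_1 ≅ Z^10, C_2 ≅ Z^10, C_3 ≅ Z^5.

The boundary map ∂_1: C_1 → C_0 sends each edge [p,q] (with p < q) to q − p.
The resulting 5×10 matrix has rank 4, and its Smith normal form has invariant factors (1,1,1,1).

Boundary ∂_2: C_2 → C_1 acts by ∂[p,q,r] = [q,r] − [p,r] + [p,q]. For instance
  ∂acd = cd − ad + ac,
  ∂bcd = cd − bd + bc.
The 10×10 boundary matrix has rank 6 and Smith normal form diag(1,1,1,1,1,1).

Boundary ∂_3: C_3 → C_2 sends each 3-simplex σ to the alternating sum Σ_i (−1)^i (σ with its i-th vertex removed). For instance
  ∂acde = cde − ade + ace − acd,
  ∂abde = bde − ade + abe − abd.
This gives a 10×5 integer matrix of rank 4; reducing to Smith normal form yields diagonal entries (1,1,1,1).

Reading off H_k = ker ∂_k / im ∂_{k+1}:

  H_0: rank C_0 − rank ∂_1 = 5 − 4 = 1, and the invariant factors of ∂_1 are all 1, so H_0 ≅ Z.
  H_1: rank ker ∂_1 − rank ∂_2 = (10 − 4) − 6 = 0, and the invariant factors of ∂_2 are all 1, so H_1 ≅ 0.
  H_2: rank ker ∂_2 − rank ∂_3 = (10 − 6) − 4 = 0, and the invariant factors of ∂_3 are all 1, so H_2 ≅ 0.
  H_3: rank ker ∂_3 − rank ∂_4 = (5 − 4) − 0 = 1, and there is no ∂_4, so H_3 ≅ Z.

H_0 ≅ Z,  H_1 = 0,  H_2 = 0,  H_3 ≅ Z.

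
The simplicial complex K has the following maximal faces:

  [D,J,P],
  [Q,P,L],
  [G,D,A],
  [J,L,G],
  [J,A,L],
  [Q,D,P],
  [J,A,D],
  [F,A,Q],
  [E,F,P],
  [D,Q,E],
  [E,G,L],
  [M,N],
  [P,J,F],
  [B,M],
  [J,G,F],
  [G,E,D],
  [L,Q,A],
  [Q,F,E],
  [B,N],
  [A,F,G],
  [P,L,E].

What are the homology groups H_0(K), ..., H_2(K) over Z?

H_0 = Z^2,  H_1 = Z^2 ⊕ Z/2Z,  H_2 = 0.

Fix the vertex order A < B < D < E < F < G < J < L < M < N < P < Q and write every simplex with vertices in increasing order. Then dim K = 2 and the simplices of K are:

  0-simplices (12): A, B, D, E, F, G, J, L, M, N, P, Q
  1-simplices (30): AD, AF, AG, AJ, AL, AQ, BM, BN, DE, DG, DJ, DP, DQ, EF, EG, EL, EP, EQ, FG, FJ, FP, FQ, GJ, GL, JL, JP, LP, LQ, MN, PQ
  2-simplices (18): ADG, ADJ, AFG, AFQ, AJL, ALQ, DEG, DEQ, DJP, DPQ, EFP, EFQ, EGL, ELP, FGJ, FJP, GJL, LPQ

Hence C_0 ≅ Z^12, C_1 ≅ Z^30, C_2 ≅ Z^18.

Boundary ∂_1: C_1 → C_0 maps an edge to its endpoints' difference, ∂[p,q] = q − p.
The resulting 12×30 matrix has rank 10, and its Smith normal form has invariant factors (1,1,1,1,1,1,1,1,1,1).

Boundary ∂_2: C_2 → C_1 acts by ∂[p,q,r] = [q,r] − [p,r] + [p,q]. For instance
  ∂AFQ = FQ − AQ + AF,
  ∂EFQ = FQ − EQ + EF.
The resulting 30×18 matrix has rank 18, and its Smith normal form has invariant factors (1,1,1,1,1,1,1,1,1,1,1,1,1,1,1,1,1,2).

Computing H_k = (kernel of ∂_k) / (image of ∂_{k+1}):

  H_0: rank C_0 − rank ∂_1 = 12 − 10 = 2, and the invariant factors of ∂_1 are all 1, so H_0 = Z^2.
  H_1: rank ker ∂_1 − rank ∂_2 = (30 − 10) − 18 = 2, and ∂_2 has invariant factor 2 > 1, so H_1 = Z^2 ⊕ Z/2Z.
  H_2: rank ker ∂_2 − rank ∂_3 = (18 − 18) − 0 = 0, and there is no ∂_3, so H_2 = 0.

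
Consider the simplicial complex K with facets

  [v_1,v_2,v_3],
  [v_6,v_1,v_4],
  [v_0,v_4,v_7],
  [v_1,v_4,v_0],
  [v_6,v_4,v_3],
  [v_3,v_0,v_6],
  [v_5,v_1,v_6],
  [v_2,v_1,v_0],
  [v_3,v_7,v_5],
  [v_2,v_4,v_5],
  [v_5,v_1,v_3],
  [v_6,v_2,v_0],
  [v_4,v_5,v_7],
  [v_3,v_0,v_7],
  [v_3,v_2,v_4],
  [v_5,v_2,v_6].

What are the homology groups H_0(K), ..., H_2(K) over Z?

K has 8 vertices, 24 edges, 16 triangles.
rank ∂_0 = 0, rank ∂_1 = 7 ⇒ b_0 = 8 − 0 − 7 = 1; all invariant factors of ∂_1 are 1 so no torsion. So H_0 ≅ Z.
rank ∂_1 = 7, rank ∂_2 = 15 ⇒ b_1 = 24 − 7 − 15 = 2; all invariant factors of ∂_2 are 1 so no torsion. So H_1 ≅ Z^2.
rank ∂_2 = 15, rank ∂_3 = 0 ⇒ b_2 = 16 − 15 − 0 = 1. So H_2 ≅ Z.

H_0 ≅ Z,  H_1 ≅ Z^2,  H_2 ≅ Z.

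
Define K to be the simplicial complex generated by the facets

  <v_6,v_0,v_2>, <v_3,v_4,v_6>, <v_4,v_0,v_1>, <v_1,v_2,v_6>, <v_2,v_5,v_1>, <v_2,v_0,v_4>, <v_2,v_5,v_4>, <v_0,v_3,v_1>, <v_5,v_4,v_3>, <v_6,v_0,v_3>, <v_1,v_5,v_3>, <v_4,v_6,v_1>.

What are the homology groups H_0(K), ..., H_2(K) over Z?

Take the total order v_0 < v_1 < v_2 < v_3 < v_4 < v_5 < v_6 on the vertex set. Then K (dimension 2) consists of the simplices:

  0-simplices (7): [v_0], [v_1], [v_2], [v_3], [v_4], [v_5], [v_6]
  1-simplices (18): (18 of them)
  2-simplices (12): (12 of them)

Hence C_0 ≅ Z^7, C_1 ≅ Z^18, C_2 ≅ Z^12.

The boundary map ∂_1: C_1 → C_0 sends each edge [p,q] (with p < q) to q − p.
The 7×18 boundary matrix has rank 6 and Smith normal form diag(1,1,1,1,1,1).

The boundary map ∂_2: C_2 → C_1 maps a triangle to the signed sum of its edges. For instance
  ∂[v_0,v_2,v_6] = [v_2,v_6] − [v_0,v_6] + [v_0,v_2],
  ∂[v_0,v_3,v_6] = [v_3,v_6] − [v_0,v_6] + [v_0,v_3].
The resulting 18×12 matrix has rank 12, and its Smith normal form has invariant factors (1,1,1,1,1,1,1,1,1,1,1,2).

Now H_k = ker ∂_k / im ∂_{k+1}, so:

  H_0: rank C_0 − rank ∂_1 = 7 − 6 = 1, and the invariant factors of ∂_1 are all 1, so H_0 ≅ Z.
  H_1: rank ker ∂_1 − rank ∂_2 = (18 − 6) − 12 = 0, and ∂_2 has invariant factor 2 > 1, so H_1 ≅ Z/2.
  H_2: rank ker ∂_2 − rank ∂_3 = (12 − 12) − 0 = 0, and there is no ∂_3, so H_2 ≅ 0.

H_0 = Z,  H_1 = Z/2,  H_2 = 0.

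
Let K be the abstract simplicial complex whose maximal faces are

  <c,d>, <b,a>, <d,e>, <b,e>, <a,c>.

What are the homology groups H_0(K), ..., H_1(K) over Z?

Order the vertices as a < b < c < d < e. Listing each simplex with vertices in this order, K has dimension 1 with simplices:

  0-simplices (5): a, b, c, d, e
  1-simplices (5): ab, ac, be, cd, de

giving chain groups C_0 ≅ Z^5, C_1 ≅ Z^5.

Boundary ∂_1: C_1 → C_0 is given by ∂[p,q] = [q] − [p].
The resulting 5×5 matrix has rank 4, and its Smith normal form has invariant factors (1,1,1,1).

Now H_k = ker ∂_k / im ∂_{k+1}, so:

  H_0: rank C_0 − rank ∂_1 = 5 − 4 = 1, and the invariant factors of ∂_1 are all 1, so H_0 ≅ Z.
  H_1: rank ker ∂_1 − rank ∂_2 = (5 − 4) − 0 = 1, and there is no ∂_2, so H_1 ≅ Z.

(K is a triangulation of the circle S^1.)

H_0 = Z,  H_1 = Z.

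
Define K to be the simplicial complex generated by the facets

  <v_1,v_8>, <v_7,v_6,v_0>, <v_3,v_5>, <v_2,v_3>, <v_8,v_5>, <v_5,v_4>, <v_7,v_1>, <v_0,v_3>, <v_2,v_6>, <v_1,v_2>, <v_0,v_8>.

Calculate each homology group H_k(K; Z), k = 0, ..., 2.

H_0 ≅ Z,  H_1 ≅ Z^4,  H_2 = 0.

Order the vertices as v_0 < v_1 < v_2 < v_3 < v_4 < v_5 < v_6 < v_7 < v_8. Listing each simplex with vertices in this order, K has dimension 2 with simplices:

  0-simplices (9): [v_0], [v_1], [v_2], [v_3], [v_4], [v_5], [v_6], [v_7], [v_8]
  1-simplices (13): [v_0,v_3], [v_0,v_6], [v_0,v_7], [v_0,v_8], [v_1,v_2], [v_1,v_7], [v_1,v_8], [v_2,v_3], [v_2,v_6], [v_3,v_5], [v_4,v_5], [v_5,v_8], [v_6,v_7]
  2-simplices (1): [v_0,v_6,v_7]

Hence C_0 ≅ Z^9, C_1 ≅ Z^13, C_2 ≅ Z^1.

∂_1: C_1 → C_0 maps an edge to its endpoints' difference, ∂[p,q] = q − p. For instance
  ∂[v_5,v_8] = [v_8] − [v_5].
The resulting 9×13 matrix has rank 8, and its Smith normal form has invariant factors (1,1,1,1,1,1,1,1).

Boundary ∂_2: C_2 → C_1 maps a triangle to the signed sum of its edges. For instance
  ∂[v_0,v_6,v_7] = [v_6,v_7] − [v_0,v_7] + [v_0,v_6].
The 13×1 boundary matrix has rank 1 and Smith normal form diag(1).

Now H_k = ker ∂_k / im ∂_{k+1}, so:

  H_0: rank C_0 − rank ∂_1 = 9 − 8 = 1, and the invariant factors of ∂_1 are all 1, so H_0 ≅ Z.
  H_1: rank ker ∂_1 − rank ∂_2 = (13 − 8) − 1 = 4, and the invariant factors of ∂_2 are all 1, so H_1 ≅ Z^4.
  H_2: rank ker ∂_2 − rank ∂_3 = (1 − 1) − 0 = 0, and there is no ∂_3, so H_2 ≅ 0.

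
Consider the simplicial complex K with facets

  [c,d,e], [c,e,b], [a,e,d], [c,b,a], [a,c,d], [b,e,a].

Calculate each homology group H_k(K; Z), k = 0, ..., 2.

Take the total order a < b < c < d < e on the vertex set. Then K (dimension 2) consists of the simplices:

  0-simplices (5): a, b, c, d, e
  1-simplices (9): ab, ac, ad, ae, bc, be, cd, ce, de
  2-simplices (6): abc, abe, acd, ade, bce, cde

Hence C_0 ≅ Z^5, C_1 ≅ Z^9, C_2 ≅ Z^6.

∂_1: C_1 → C_0 sends each edge [p,q] (with p < q) to q − p. For instance
  ∂cd = d − c.
As a 5×9 matrix over Z this has rank 4, with invariant factors (1,1,1,1).

∂_2: C_2 → C_1 acts by ∂[p,q,r] = [q,r] − [p,r] + [p,q]. For instance
  ∂abc = bc − ac + ab,
  ∂acd = cd − ad + ac.
The 9×6 boundary matrix has rank 5 and Smith normal form diag(1,1,1,1,1).

Now H_k = ker ∂_k / im ∂_{k+1}, so:

  H_0: rank C_0 − rank ∂_1 = 5 − 4 = 1, and the invariant factors of ∂_1 are all 1, so H_0 ≅ Z.
  H_1: rank ker ∂_1 − rank ∂_2 = (9 − 4) − 5 = 0, and the invariant factors of ∂_2 are all 1, so H_1 ≅ 0.
  H_2: rank ker ∂_2 − rank ∂_3 = (6 − 5) − 0 = 1, and there is no ∂_3, so H_2 ≅ Z.

As a check, the Euler characteristic is 5 − 9 + 6 = 2, which agrees with 1 − 0 + 1 = 2.

H_0 = Z,  H_1 = 0,  H_2 = Z.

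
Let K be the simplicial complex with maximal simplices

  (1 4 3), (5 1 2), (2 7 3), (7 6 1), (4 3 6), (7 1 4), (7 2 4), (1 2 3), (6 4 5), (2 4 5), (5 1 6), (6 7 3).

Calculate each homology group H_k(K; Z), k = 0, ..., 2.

Fix the vertex order 1 < 2 < 3 < 4 < 5 < 6 < 7 and write every simplex with vertices in increasing order. Then dim K = 2 and the simplices of K are:

  0-simplices (7): [1], [2], [3], [4], [5], [6], [7]
  1-simplices (18): [1,2], [1,3], [1,4], [1,5], [1,6], [1,7], [2,3], [2,4], [2,5], [2,7], [3,4], [3,6], [3,7], [4,5], [4,6], [4,7], [5,6], [6,7]
  2-simplices (12): [1,2,3], [1,2,5], [1,3,4], [1,4,7], [1,5,6], [1,6,7], [2,3,7], [2,4,5], [2,4,7], [3,4,6], [3,6,7], [4,5,6]

Hence C_0 ≅ Z^7, C_1 ≅ Z^18, C_2 ≅ Z^12.

Boundary ∂_1: C_1 → C_0 is given by ∂[p,q] = [q] − [p]. For instance
  ∂[1,5] = [5] − [1].
This gives a 7×18 integer matrix of rank 6; reducing to Smith normal form yields diagonal entries (1,1,1,1,1,1).

Boundary ∂_2: C_2 → C_1 acts by ∂[p,q,r] = [q,r] − [p,r] + [p,q]. For instance
  ∂[1,3,4] = [3,4] − [1,4] + [1,3],
  ∂[1,4,7] = [4,7] − [1,7] + [1,4].
The resulting 18×12 matrix has rank 12, and its Smith normal form has invariant factors (1,1,1,1,1,1,1,1,1,1,1,2).

Computing H_k = (kernel of ∂_k) / (image of ∂_{k+1}):

  H_0: rank C_0 − rank ∂_1 = 7 − 6 = 1, and the invariant factors of ∂_1 are all 1, so H_0 ≅ Z.
  H_1: rank ker ∂_1 − rank ∂_2 = (18 − 6) − 12 = 0, and ∂_2 has invariant factor 2 > 1, so H_1 ≅ Z/2.
  H_2: rank ker ∂_2 − rank ∂_3 = (12 − 12) − 0 = 0, and there is no ∂_3, so H_2 ≅ 0.

(K is a triangulation of the real projective plane RP^2.)

H_0 ≅ Z,  H_1 ≅ Z/2,  H_2 = 0.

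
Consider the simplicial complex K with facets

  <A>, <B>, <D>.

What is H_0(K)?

H_0 ≅ Z^3.

We work with the vertex ordering A < B < D. The simplices of K, each written with vertices in increasing order, are:

  0-simplices (3): A, B, D

so the chain groups are C_0 ≅ Z^3.

Now H_k = ker ∂_k / im ∂_{k+1}, so:

  H_0: rank C_0 − rank ∂_1 = 3 − 0 = 3, and there is no ∂_1, so H_0 = Z^3.

(K is a triangulation of a set of 3 points.)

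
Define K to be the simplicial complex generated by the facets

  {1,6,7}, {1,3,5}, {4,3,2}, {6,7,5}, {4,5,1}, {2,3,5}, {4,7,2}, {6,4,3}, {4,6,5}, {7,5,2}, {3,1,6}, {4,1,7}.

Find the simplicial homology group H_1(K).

Order the vertices as 1 < 2 < 3 < 4 < 5 < 6 < 7. Listing each simplex with vertices in this order, K has dimension 2 with simplices:

  0-simplices (7): [1], [2], [3], [4], [5], [6], [7]
  1-simplices (18): [1,3], [1,4], [1,5], [1,6], [1,7], [2,3], [2,4], [2,5], [2,7], [3,4], [3,5], [3,6], [4,5], [4,6], [4,7], [5,6], [5,7], [6,7]
  2-simplices (12): [1,3,5], [1,3,6], [1,4,5], [1,4,7], [1,6,7], [2,3,4], [2,3,5], [2,4,7], [2,5,7], [3,4,6], [4,5,6], [5,6,7]

so the chain groups are C_0 ≅ Z^7, C_1 ≅ Z^18, C_2 ≅ Z^12.

Boundary ∂_1: C_1 → C_0 is given by ∂[p,q] = [q] − [p]. For instance
  ∂[2,3] = [3] − [2].
The 7×18 boundary matrix has rank 6 and Smith normal form diag(1,1,1,1,1,1).

Boundary ∂_2: C_2 → C_1 maps a triangle to the signed sum of its edges. For instance
  ∂[2,3,5] = [3,5] − [2,5] + [2,3],
  ∂[1,3,6] = [3,6] − [1,6] + [1,3].
This gives a 18×12 integer matrix of rank 12; reducing to Smith normal form yields diagonal entries (1,1,1,1,1,1,1,1,1,1,1,2).

Reading off H_k = ker ∂_k / im ∂_{k+1}:

  H_1: rank ker ∂_1 − rank ∂_2 = (18 − 6) − 12 = 0, and ∂_2 has invariant factor 2 > 1, so H_1 = Z/2.

H_1 ≅ Z/2.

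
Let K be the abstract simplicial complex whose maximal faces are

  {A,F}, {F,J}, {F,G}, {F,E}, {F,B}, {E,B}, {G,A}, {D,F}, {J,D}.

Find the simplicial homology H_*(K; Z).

Order the vertices as A < B < D < E < F < G < J. Listing each simplex with vertices in this order, K has dimension 1 with simplices:

  0-simplices (7): A, B, D, E, F, G, J
  1-simplices (9): AF, AG, BE, BF, DF, DJ, EF, FG, FJ

Hence C_0 ≅ Z^7, C_1 ≅ Z^9.

∂_1: C_1 → C_0 is given by ∂[p,q] = [q] − [p]. For instance
  ∂BF = F − B.
This gives a 7×9 integer matrix of rank 6; reducing to Smith normal form yields diagonal entries (1,1,1,1,1,1).

Computing H_k = (kernel of ∂_k) / (image of ∂_{k+1}):

  H_0: rank C_0 − rank ∂_1 = 7 − 6 = 1, and the invariant factors of ∂_1 are all 1, so H_0 = Z.
  H_1: rank ker ∂_1 − rank ∂_2 = (9 − 6) − 0 = 3, and there is no ∂_2, so H_1 = Z^3.

(K is a triangulation of a wedge of 3 circles.)

H_0 ≅ Z,  H_1 ≅ Z^3.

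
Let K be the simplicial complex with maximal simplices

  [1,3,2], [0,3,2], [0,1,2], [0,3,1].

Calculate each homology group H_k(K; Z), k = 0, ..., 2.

Fix the vertex order 0 < 1 < 2 < 3 and write every simplex with vertices in increasing order. Then dim K = 2 and the simplices of K are:

  0-simplices (4): [0], [1], [2], [3]
  1-simplices (6): [0,1], [0,2], [0,3], [1,2], [1,3], [2,3]
  2-simplices (4): [0,1,2], [0,1,3], [0,2,3], [1,2,3]

so the chain groups are C_0 ≅ Z^4, C_1 ≅ Z^6, C_2 ≅ Z^4.

∂_1: C_1 → C_0 maps an edge to its endpoints' difference, ∂[p,q] = q − p. For instance
  ∂[1,2] = [2] − [1].
As a 4×6 matrix over Z this has rank 3, with invariant factors (1,1,1).

Boundary ∂_2: C_2 → C_1 acts by ∂[p,q,r] = [q,r] − [p,r] + [p,q]. For instance
  ∂[0,1,3] = [1,3] − [0,3] + [0,1],
  ∂[0,2,3] = [2,3] − [0,3] + [0,2].
As a 6×4 matrix over Z this has rank 3, with invariant factors (1,1,1).

Computing H_k = (kernel of ∂_k) / (image of ∂_{k+1}):

  H_0: rank C_0 − rank ∂_1 = 4 − 3 = 1, and the invariant factors of ∂_1 are all 1, so H_0 ≅ Z.
  H_1: rank ker ∂_1 − rank ∂_2 = (6 − 3) − 3 = 0, and the invariant factors of ∂_2 are all 1, so H_1 ≅ 0.
  H_2: rank ker ∂_2 − rank ∂_3 = (4 − 3) − 0 = 1, and there is no ∂_3, so H_2 ≅ Z.

As a check, the Euler characteristic is 4 − 6 + 4 = 2, which agrees with 1 − 0 + 1 = 2.

H_0 = Z,  H_1 = 0,  H_2 = Z.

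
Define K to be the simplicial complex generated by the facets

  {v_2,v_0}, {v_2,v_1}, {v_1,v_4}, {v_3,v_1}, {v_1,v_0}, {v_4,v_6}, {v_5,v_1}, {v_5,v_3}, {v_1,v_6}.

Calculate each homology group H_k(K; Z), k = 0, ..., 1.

H_0 = Z,  H_1 = Z^3.

K has 7 vertices, 9 edges.
rank ∂_0 = 0, rank ∂_1 = 6 ⇒ b_0 = 7 − 0 − 6 = 1; all invariant factors of ∂_1 are 1 so no torsion. So H_0 ≅ Z.
rank ∂_1 = 6, rank ∂_2 = 0 ⇒ b_1 = 9 − 6 − 0 = 3. So H_1 ≅ Z^3.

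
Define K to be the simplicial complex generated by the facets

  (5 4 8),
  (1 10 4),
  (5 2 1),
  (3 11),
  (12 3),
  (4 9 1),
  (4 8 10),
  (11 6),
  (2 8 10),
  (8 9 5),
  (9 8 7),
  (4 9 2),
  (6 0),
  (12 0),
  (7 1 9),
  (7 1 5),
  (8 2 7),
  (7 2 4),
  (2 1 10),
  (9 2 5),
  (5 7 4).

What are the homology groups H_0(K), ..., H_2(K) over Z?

H_0 ≅ Z^2,  H_1 ≅ Z^3,  H_2 ≅ Z.

K has 13 vertices, 29 edges, 16 triangles.
rank ∂_0 = 0, rank ∂_1 = 11 ⇒ b_0 = 13 − 0 − 11 = 2; all invariant factors of ∂_1 are 1 so no torsion. So H_0 ≅ Z^2.
rank ∂_1 = 11, rank ∂_2 = 15 ⇒ b_1 = 29 − 11 − 15 = 3; all invariant factors of ∂_2 are 1 so no torsion. So H_1 ≅ Z^3.
rank ∂_2 = 15, rank ∂_3 = 0 ⇒ b_2 = 16 − 15 − 0 = 1. So H_2 ≅ Z.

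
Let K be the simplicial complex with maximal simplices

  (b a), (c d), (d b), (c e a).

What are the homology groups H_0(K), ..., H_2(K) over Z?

Take the total order a < b < c < d < e on the vertex set. Then K (dimension 2) consists of the simplices:

  0-simplices (5): a, b, c, d, e
  1-simplices (6): ab, ac, ae, bd, cd, ce
  2-simplices (1): ace

so the chain groups are C_0 ≅ Z^5, C_1 ≅ Z^6, C_2 ≅ Z^1.

The boundary map ∂_1: C_1 → C_0 is given by ∂[p,q] = [q] − [p]. For instance
  ∂bd = d − b.
The 5×6 boundary matrix has rank 4 and Smith normal form diag(1,1,1,1).

The boundary map ∂_2: C_2 → C_1 sends each 2-simplex [p,q,r] to [q,r] − [p,r] + [p,q]. For instance
  ∂ace = ce − ae + ac.
As a 6×1 matrix over Z this has rank 1, with invariant factors (1).

Computing H_k = (kernel of ∂_k) / (image of ∂_{k+1}):

  H_0: rank C_0 − rank ∂_1 = 5 − 4 = 1, and the invariant factors of ∂_1 are all 1, so H_0 = Z.
  H_1: rank ker ∂_1 − rank ∂_2 = (6 − 4) − 1 = 1, and the invariant factors of ∂_2 are all 1, so H_1 = Z.
  H_2: rank ker ∂_2 − rank ∂_3 = (1 − 1) − 0 = 0, and there is no ∂_3, so H_2 = 0.

H_0 = Z,  H_1 = Z,  H_2 = 0.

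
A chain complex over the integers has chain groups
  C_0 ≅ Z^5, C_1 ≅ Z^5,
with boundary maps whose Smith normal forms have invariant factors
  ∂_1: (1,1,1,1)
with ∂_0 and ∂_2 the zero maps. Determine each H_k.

H_0: b_0 = 5 − 0 − 4 = 1; torsion from ∂_1 factors > 1: none. So H_0 = Z.
H_1: b_1 = 5 − 4 − 0 = 1; torsion from ∂_2 factors > 1: none. So H_1 = Z.

H_0 = Z,  H_1 = Z.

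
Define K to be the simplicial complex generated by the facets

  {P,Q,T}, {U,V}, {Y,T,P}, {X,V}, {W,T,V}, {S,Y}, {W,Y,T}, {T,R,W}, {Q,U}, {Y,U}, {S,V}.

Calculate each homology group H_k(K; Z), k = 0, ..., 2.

H_0 = Z,  H_1 = Z^3,  H_2 = 0.

Order the vertices as P < Q < R < S < T < U < V < W < X < Y. Listing each simplex with vertices in this order, K has dimension 2 with simplices:

  0-simplices (10): P, Q, R, S, T, U, V, W, X, Y
  1-simplices (17): PQ, PT, PY, QT, QU, RT, RW, SV, SY, TV, TW, TY, UV, UY, VW, VX, WY
  2-simplices (5): PQT, PTY, RTW, TVW, TWY

giving chain groups C_0 ≅ Z^10, C_1 ≅ Z^17, C_2 ≅ Z^5.

The boundary map ∂_1: C_1 → C_0 sends each edge [p,q] (with p < q) to q − p. For instance
  ∂RW = W − R.
This gives a 10×17 integer matrix of rank 9; reducing to Smith normal form yields diagonal entries (1,1,1,1,1,1,1,1,1).

∂_2: C_2 → C_1 maps a triangle to the signed sum of its edges. For instance
  ∂RTW = TW − RW + RT,
  ∂TWY = WY − TY + TW.
The 17×5 boundary matrix has rank 5 and Smith normal form diag(1,1,1,1,1).

From H_k ≅ ker(∂_k) / im(∂_{k+1}) we obtain:

  H_0: rank C_0 − rank ∂_1 = 10 − 9 = 1, and the invariant factors of ∂_1 are all 1, so H_0 ≅ Z.
  H_1: rank ker ∂_1 − rank ∂_2 = (17 − 9) − 5 = 3, and the invariant factors of ∂_2 are all 1, so H_1 ≅ Z^3.
  H_2: rank ker ∂_2 − rank ∂_3 = (5 − 5) − 0 = 0, and there is no ∂_3, so H_2 ≅ 0.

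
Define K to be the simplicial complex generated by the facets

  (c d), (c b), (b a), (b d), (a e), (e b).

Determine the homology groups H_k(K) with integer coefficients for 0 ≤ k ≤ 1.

H_0 = Z,  H_1 = Z^2.

We work with the vertex ordering a < b < c < d < e. The simplices of K, each written with vertices in increasing order, are:

  0-simplices (5): a, b, c, d, e
  1-simplices (6): ab, ae, bc, bd, be, cd

giving chain groups C_0 ≅ Z^5, C_1 ≅ Z^6.

Boundary ∂_1: C_1 → C_0 sends each edge [p,q] (with p < q) to q − p. For instance
  ∂cd = d − c.
The resulting 5×6 matrix has rank 4, and its Smith normal form has invariant factors (1,1,1,1).

Reading off H_k = ker ∂_k / im ∂_{k+1}:

  H_0: rank C_0 − rank ∂_1 = 5 − 4 = 1, and the invariant factors of ∂_1 are all 1, so H_0 ≅ Z.
  H_1: rank ker ∂_1 − rank ∂_2 = (6 − 4) − 0 = 2, and there is no ∂_2, so H_1 ≅ Z^2.

As a check, the Euler characteristic is 5 − 6 = -1, which agrees with 1 − 2 = -1.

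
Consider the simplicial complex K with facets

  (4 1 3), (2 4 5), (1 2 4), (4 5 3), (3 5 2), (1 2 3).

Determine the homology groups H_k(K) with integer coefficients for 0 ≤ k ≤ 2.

Fix the vertex order 1 < 2 < 3 < 4 < 5 and write every simplex with vertices in increasing order. Then dim K = 2 and the simplices of K are:

  0-simplices (5): [1], [2], [3], [4], [5]
  1-simplices (9): [1,2], [1,3], [1,4], [2,3], [2,4], [2,5], [3,4], [3,5], [4,5]
  2-simplices (6): [1,2,3], [1,2,4], [1,3,4], [2,3,5], [2,4,5], [3,4,5]

so the chain groups are C_0 ≅ Z^5, C_1 ≅ Z^9, C_2 ≅ Z^6.

Boundary ∂_1: C_1 → C_0 sends each edge [p,q] (with p < q) to q − p. For instance
  ∂[1,4] = [4] − [1].
The resulting 5×9 matrix has rank 4, and its Smith normal form has invariant factors (1,1,1,1).

Boundary ∂_2: C_2 → C_1 acts by ∂[p,q,r] = [q,r] − [p,r] + [p,q]. For instance
  ∂[1,2,3] = [2,3] − [1,3] + [1,2],
  ∂[2,4,5] = [4,5] − [2,5] + [2,4].
This gives a 9×6 integer matrix of rank 5; reducing to Smith normal form yields diagonal entries (1,1,1,1,1).

From H_k ≅ ker(∂_k) / im(∂_{k+1}) we obtain:

  H_0: rank C_0 − rank ∂_1 = 5 − 4 = 1, and the invariant factors of ∂_1 are all 1, so H_0 ≅ Z.
  H_1: rank ker ∂_1 − rank ∂_2 = (9 − 4) − 5 = 0, and the invariant factors of ∂_2 are all 1, so H_1 ≅ 0.
  H_2: rank ker ∂_2 − rank ∂_3 = (6 − 5) − 0 = 1, and there is no ∂_3, so H_2 ≅ Z.

(K is a triangulation of the 2-sphere S^2.)

H_0 ≅ Z,  H_1 = 0,  H_2 ≅ Z.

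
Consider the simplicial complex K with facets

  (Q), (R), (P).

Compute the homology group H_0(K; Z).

Take the total order P < Q < R on the vertex set. Then K (dimension 0) consists of the simplices:

  0-simplices (3): P, Q, R

so the chain groups are C_0 ≅ Z^3.

Computing H_k = (kernel of ∂_k) / (image of ∂_{k+1}):

  H_0: rank C_0 − rank ∂_1 = 3 − 0 = 3, and there is no ∂_1, so H_0 ≅ Z^3.

(K is a triangulation of a set of 3 points.)

H_0 = Z^3.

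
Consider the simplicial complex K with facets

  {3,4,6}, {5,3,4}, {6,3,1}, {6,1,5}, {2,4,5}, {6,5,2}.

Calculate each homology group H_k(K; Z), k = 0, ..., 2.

Take the total order 1 < 2 < 3 < 4 < 5 < 6 on the vertex set. Then K (dimension 2) consists of the simplices:

  0-simplices (6): [1], [2], [3], [4], [5], [6]
  1-simplices (12): [1,3], [1,5], [1,6], [2,4], [2,5], [2,6], [3,4], [3,5], [3,6], [4,5], [4,6], [5,6]
  2-simplices (6): [1,3,6], [1,5,6], [2,4,5], [2,5,6], [3,4,5], [3,4,6]

giving chain groups C_0 ≅ Z^6, C_1 ≅ Z^12, C_2 ≅ Z^6.

∂_1: C_1 → C_0 maps an edge to its endpoints' difference, ∂[p,q] = q − p. For instance
  ∂[4,6] = [6] − [4].
As a 6×12 matrix over Z this has rank 5, with invariant factors (1,1,1,1,1).

The boundary map ∂_2: C_2 → C_1 maps a triangle to the signed sum of its edges. For instance
  ∂[2,5,6] = [5,6] − [2,6] + [2,5],
  ∂[1,5,6] = [5,6] − [1,6] + [1,5].
This gives a 12×6 integer matrix of rank 6; reducing to Smith normal form yields diagonal entries (1,1,1,1,1,1).

Computing H_k = (kernel of ∂_k) / (image of ∂_{k+1}):

  H_0: rank C_0 − rank ∂_1 = 6 − 5 = 1, and the invariant factors of ∂_1 are all 1, so H_0 = Z.
  H_1: rank ker ∂_1 − rank ∂_2 = (12 − 5) − 6 = 1, and the invariant factors of ∂_2 are all 1, so H_1 = Z.
  H_2: rank ker ∂_2 − rank ∂_3 = (6 − 6) − 0 = 0, and there is no ∂_3, so H_2 = 0.

H_0 = Z,  H_1 = Z,  H_2 = 0.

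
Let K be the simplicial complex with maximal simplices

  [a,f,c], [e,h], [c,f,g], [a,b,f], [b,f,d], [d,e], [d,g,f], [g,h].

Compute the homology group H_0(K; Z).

Take the total order a < b < c < d < e < f < g < h on the vertex set. Then K (dimension 2) consists of the simplices:

  0-simplices (8): a, b, c, d, e, f, g, h
  1-simplices (13): ab, ac, af, bd, bf, cf, cg, de, df, dg, eh, fg, gh
  2-simplices (5): abf, acf, bdf, cfg, dfg

Hence C_0 ≅ Z^8, C_1 ≅ Z^13, C_2 ≅ Z^5.

The boundary map ∂_1: C_1 → C_0 maps an edge to its endpoints' difference, ∂[p,q] = q − p.
The resulting 8×13 matrix has rank 7, and its Smith normal form has invariant factors (1,1,1,1,1,1,1).

Boundary ∂_2: C_2 → C_1 sends each 2-simplex [p,q,r] to [q,r] − [p,r] + [p,q]. For instance
  ∂cfg = fg − cg + cf,
  ∂abf = bf − af + ab.
The resulting 13×5 matrix has rank 5, and its Smith normal form has invariant factors (1,1,1,1,1).

Now H_k = ker ∂_k / im ∂_{k+1}, so:

  H_0: rank C_0 − rank ∂_1 = 8 − 7 = 1, and the invariant factors of ∂_1 are all 1, so H_0 ≅ Z.

H_0 ≅ Z.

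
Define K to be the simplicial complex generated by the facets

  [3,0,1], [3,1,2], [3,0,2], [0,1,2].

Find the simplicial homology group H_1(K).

K has 4 vertices, 6 edges, 4 triangles.
rank ∂_1 = 3, rank ∂_2 = 3 ⇒ b_1 = 6 − 3 − 3 = 0; all invariant factors of ∂_2 are 1 so no torsion. So H_1 = 0.

H_1 = 0.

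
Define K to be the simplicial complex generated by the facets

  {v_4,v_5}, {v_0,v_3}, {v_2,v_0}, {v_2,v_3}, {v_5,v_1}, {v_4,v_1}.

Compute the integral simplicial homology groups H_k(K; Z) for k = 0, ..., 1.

Fix the vertex order v_0 < v_1 < v_2 < v_3 < v_4 < v_5 and write every simplex with vertices in increasing order. Then dim K = 1 and the simplices of K are:

  0-simplices (6): [v_0], [v_1], [v_2], [v_3], [v_4], [v_5]
  1-simplices (6): [v_0,v_2], [v_0,v_3], [v_1,v_4], [v_1,v_5], [v_2,v_3], [v_4,v_5]

so the chain groups are C_0 ≅ Z^6, C_1 ≅ Z^6.

Boundary ∂_1: C_1 → C_0 sends each edge [p,q] (with p < q) to q − p. For instance
  ∂[v_0,v_2] = [v_2] − [v_0].
The 6×6 boundary matrix has rank 4 and Smith normal form diag(1,1,1,1).

Reading off H_k = ker ∂_k / im ∂_{k+1}:

  H_0: rank C_0 − rank ∂_1 = 6 − 4 = 2, and the invariant factors of ∂_1 are all 1, so H_0 ≅ Z^2.
  H_1: rank ker ∂_1 − rank ∂_2 = (6 − 4) − 0 = 2, and there is no ∂_2, so H_1 ≅ Z^2.

H_0 = Z^2,  H_1 = Z^2.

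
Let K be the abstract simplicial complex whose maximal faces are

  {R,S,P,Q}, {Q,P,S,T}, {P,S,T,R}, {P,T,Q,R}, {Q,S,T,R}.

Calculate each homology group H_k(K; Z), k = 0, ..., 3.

H_0 = Z,  H_1 = 0,  H_2 = 0,  H_3 = Z.

Fix the vertex order P < Q < R < S < T and write every simplex with vertices in increasing order. Then dim K = 3 and the simplices of K are:

  0-simplices (5): P, Q, R, S, T
  1-simplices (10): PQ, PR, PS, PT, QR, QS, QT, RS, RT, ST
  2-simplices (10): PQR, PQS, PQT, PRS, PRT, PST, QRS, QRT, QST, RST
  3-simplices (5): PQRS, PQRT, PQST, PRST, QRST

so the chain groups are C_0 ≅ Z^5, C_1 ≅ Z^10, C_2 ≅ Z^10, C_3 ≅ Z^5.

∂_1: C_1 → C_0 maps an edge to its endpoints' difference, ∂[p,q] = q − p.
The 5×10 boundary matrix has rank 4 and Smith normal form diag(1,1,1,1).

∂_2: C_2 → C_1 maps a triangle to the signed sum of its edges. For instance
  ∂PQR = QR − PR + PQ,
  ∂QST = ST − QT + QS.
As a 10×10 matrix over Z this has rank 6, with invariant factors (1,1,1,1,1,1).

Boundary ∂_3: C_3 → C_2 sends each 3-simplex σ to the alternating sum Σ_i (−1)^i (σ with its i-th vertex removed). For instance
  ∂PRST = RST − PST + PRT − PRS,
  ∂PQRS = QRS − PRS + PQS − PQR.
The resulting 10×5 matrix has rank 4, and its Smith normal form has invariant factors (1,1,1,1).

Computing H_k = (kernel of ∂_k) / (image of ∂_{k+1}):

  H_0: rank C_0 − rank ∂_1 = 5 − 4 = 1, and the invariant factors of ∂_1 are all 1, so H_0 ≅ Z.
  H_1: rank ker ∂_1 − rank ∂_2 = (10 − 4) − 6 = 0, and the invariant factors of ∂_2 are all 1, so H_1 ≅ 0.
  H_2: rank ker ∂_2 − rank ∂_3 = (10 − 6) − 4 = 0, and the invariant factors of ∂_3 are all 1, so H_2 ≅ 0.
  H_3: rank ker ∂_3 − rank ∂_4 = (5 − 4) − 0 = 1, and there is no ∂_4, so H_3 ≅ Z.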